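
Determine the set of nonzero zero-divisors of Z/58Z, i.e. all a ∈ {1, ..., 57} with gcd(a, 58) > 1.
nonzero zero-divisors of Z/58Z = {2, 4, 6, 8, 10, 12, 14, 16, 18, 20, 22, 24, 26, 28, 29, 30, 32, 34, 36, 38, 40, 42, 44, 46, 48, 50, 52, 54, 56}

An element a ∈ Z/58Z (with a ≠ 0) is a zero-divisor iff gcd(a, 58) > 1 (because a is a unit precisely when gcd(a, n) = 1, and in Z/nZ every nonzero, non-unit element is a zero-divisor). Scan a = 1, ..., 57 and keep those with gcd(a, 58) > 1:
  gcd(2, 58) = 2, gcd(4, 58) = 2, gcd(6, 58) = 2, gcd(8, 58) = 2, gcd(10, 58) = 2, gcd(12, 58) = 2, gcd(14, 58) = 2, gcd(16, 58) = 2, gcd(18, 58) = 2, gcd(20, 58) = 2, gcd(22, 58) = 2, gcd(24, 58) = 2, gcd(26, 58) = 2, gcd(28, 58) = 2, gcd(29, 58) = 29, gcd(30, 58) = 2, gcd(32, 58) = 2, gcd(34, 58) = 2, gcd(36, 58) = 2, gcd(38, 58) = 2, gcd(40, 58) = 2, gcd(42, 58) = 2, gcd(44, 58) = 2, gcd(46, 58) = 2, gcd(48, 58) = 2, gcd(50, 58) = 2, gcd(52, 58) = 2, gcd(54, 58) = 2, gcd(56, 58) = 2.
All other a ∈ {1, ..., 57} have gcd(a, 58) = 1 and are units. So the nonzero zero-divisors are exactly the 29 values of a appearing in this scan.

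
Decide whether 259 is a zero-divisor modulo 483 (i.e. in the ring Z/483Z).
YES

gcd(259, 483) = 7 > 1, so 259 is not a unit in Z/483Z. In Z/nZ every nonzero non-unit is a zero-divisor: explicitly, take b = 483/gcd = 69 ≠ 0 (mod 483); then 259·69 = 17871 = 37·483, i.e. 259·69 ≡ 0 (mod 483). So 259 is a zero-divisor.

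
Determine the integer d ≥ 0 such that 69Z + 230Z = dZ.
In the PID Z, (a, b) is generated by gcd(a, b). Compute gcd(230, 69) with the extended Euclidean algorithm, tracking rows (r, s, t) with s·230 + t·69 = r:
  row A: (230, 1, 0)   [1·230 + 0·69 = 230]
  row B: (69, 0, 1)   [0·230 + 1·69 = 69]
  230 = 3·69 + 23   → row C = row A − 3·row B = (23, 1, −3)   [check: 1·230 − 3·69 = 23]
  69 = 3·23 + 0   → remainder 0, stop. gcd = 23 (last nonzero row C).
So gcd(69, 230) = 23, with Bézout identity 1·230 − 3·69 = 23. Containment (⊇): the Bézout identity exhibits 23 as an element of (69, 230), giving (23) ⊆ (69, 230). Containment (⊆): since 23 | 69 and 23 | 230 (69 = 23·3, 230 = 23·10), every Z-linear combination of 69 and 230 is divisible by 23, so (69, 230) ⊆ (23). Therefore (69, 230) = (23), d = 23.

Final answer: (69, 230) = (23); d = 23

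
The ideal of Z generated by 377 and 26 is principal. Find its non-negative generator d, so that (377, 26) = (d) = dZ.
(377, 26) = (13); d = 13

In the PID Z, (a, b) is generated by gcd(a, b). Compute gcd(377, 26) with the extended Euclidean algorithm, tracking rows (r, s, t) with s·377 + t·26 = r:
  row A: (377, 1, 0)   [1·377 + 0·26 = 377]
  row B: (26, 0, 1)   [0·377 + 1·26 = 26]
  377 = 14·26 + 13   → row C = row A − 14·row B = (13, 1, −14)   [check: 1·377 − 14·26 = 13]
  26 = 2·13 + 0   → remainder 0, stop. gcd = 13 (last nonzero row C).
So gcd(377, 26) = 13, with Bézout identity 1·377 − 14·26 = 13. Containment (⊇): the Bézout identity exhibits 13 as an element of (377, 26), giving (13) ⊆ (377, 26). Containment (⊆): since 13 | 377 and 13 | 26 (377 = 13·29, 26 = 13·2), every Z-linear combination of 377 and 26 is divisible by 13, so (377, 26) ⊆ (13). Therefore (377, 26) = (13), d = 13.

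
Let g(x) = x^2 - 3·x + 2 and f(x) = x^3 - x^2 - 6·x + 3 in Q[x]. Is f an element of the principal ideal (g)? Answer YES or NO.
NO

In Q[x] the ideal (g) consists of all multiples of g, so f ∈ (g) iff g | f, i.e. iff the remainder of f on division by g is 0. Divide f by g (g is monic, so eliminate the leading term of the running remainder at each step):
  leading term x^3: subtract (x)·g(x) = x^3 - 3·x^2 + 2·x, leaving 2·x^2 - 8·x + 3
  leading term 2·x^2: subtract (2)·g(x) = 2·x^2 - 6·x + 4, leaving -2·x - 1
The remainder r(x) = -2·x - 1 ≠ 0 (and deg r < deg g), so g ∤ f, i.e. f ∉ (g).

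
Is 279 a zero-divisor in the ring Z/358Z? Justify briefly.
gcd(279, 358) = 1, so 279 is a unit in Z/358Z (it has a multiplicative inverse). A unit cannot be a zero-divisor: if 279·b ≡ 0 then multiplying both sides by 279^(−1) gives b ≡ 0. So 279 is not a zero-divisor.

Final answer: NO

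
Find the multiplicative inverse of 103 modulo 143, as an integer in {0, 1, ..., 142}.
Apply the extended Euclidean algorithm to (143, 103), tracking rows (r, s, t) with s·143 + t·103 = r. Each division r_prev = q·r_cur + r_new produces the new row as (previous row) − q·(current row):
  row A: (143, 1, 0)   [1·143 + 0·103 = 143]
  row B: (103, 0, 1)   [0·143 + 1·103 = 103]
  143 = 1·103 + 40   → row C = row A − 1·row B = (40, 1, −1)   [check: 1·143 − 1·103 = 40]
  103 = 2·40 + 23   → row D = row B − 2·row C = (23, −2, 3)   [check: −2·143 + 3·103 = 23]
  40 = 1·23 + 17   → row E = row C − 1·row D = (17, 3, −4)   [check: 3·143 − 4·103 = 17]
  23 = 1·17 + 6   → row F = row D − 1·row E = (6, −5, 7)   [check: −5·143 + 7·103 = 6]
  17 = 2·6 + 5   → row G = row E − 2·row F = (5, 13, −18)   [check: 13·143 − 18·103 = 5]
  6 = 1·5 + 1   → row H = row F − 1·row G = (1, −18, 25)   [check: −18·143 + 25·103 = 1]
  5 = 5·1 + 0   → remainder 0, stop. gcd = 1 (last nonzero row H).
The gcd is 1, so 103 is invertible mod 143. The last nonzero row gives −18·143 + 25·103 = 1, so t = 25. So 103^(−1) ≡ 25 (mod 143). Verify: 103 · 25 = 2575 ≡ 1 (mod 143). ✓

Final answer: 103^(−1) ≡ 25 (mod 143)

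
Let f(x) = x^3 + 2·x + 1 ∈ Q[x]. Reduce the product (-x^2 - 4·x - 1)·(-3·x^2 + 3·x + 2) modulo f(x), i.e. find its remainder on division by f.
First multiply in Q[x] without reducing: a · b = 3·x^4 + 9·x^3 - 11·x^2 - 11·x - 2. Now divide by f(x) = x^3 + 2·x + 1, eliminating the leading term at each step:
  leading term 3·x^4: subtract (3·x)·f(x) = 3·x^4 + 6·x^2 + 3·x, leaving 9·x^3 - 17·x^2 - 14·x - 2
  leading term 9·x^3: subtract (9)·f(x) = 9·x^3 + 18·x + 9, leaving -17·x^2 - 32·x - 11
The degree is now < 3, so this is the remainder. Hence a · b ≡ -17·x^2 - 32·x - 11 in Q[x]/(f).

Final answer: a · b ≡ -17·x^2 - 32·x - 11 (mod f(x))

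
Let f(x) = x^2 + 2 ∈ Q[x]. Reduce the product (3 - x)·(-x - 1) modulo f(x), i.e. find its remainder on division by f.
First multiply in Q[x] without reducing: a · b = x^2 - 2·x - 3. Now divide by f(x) = x^2 + 2, eliminating the leading term at each step:
  leading term x^2: subtract (1)·f(x) = x^2 + 2, leaving -2·x - 5
The degree is now < 2, so this is the remainder. Hence a · b ≡ -2·x - 5 in Q[x]/(f).

Final answer: a · b ≡ -2·x - 5 (mod f(x))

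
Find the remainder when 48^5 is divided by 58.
50

Use repeated squaring. Binary(5) = 101. Walk through the bits of the exponent 5 left-to-right: at each bit after the leading one, square the running value, then multiply by 48 if the bit is 1 (always reducing mod 58):
  bit 1 = 1 (leading): start with 48.
  bit 2 = 0: square 48^2 = 2304 ≡ 42 (mod 58).
  bit 3 = 1: square 42^2 = 1764 ≡ 24; bit is 1, so multiply 24·48 = 1152 ≡ 50 (mod 58).
Final value: 48^5 ≡ 50 (mod 58).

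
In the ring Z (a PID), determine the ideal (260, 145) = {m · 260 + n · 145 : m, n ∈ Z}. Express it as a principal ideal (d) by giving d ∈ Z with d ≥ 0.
(260, 145) = (5); d = 5

In the PID Z, (a, b) is generated by gcd(a, b). Compute gcd(260, 145) with the extended Euclidean algorithm, tracking rows (r, s, t) with s·260 + t·145 = r:
  row A: (260, 1, 0)   [1·260 + 0·145 = 260]
  row B: (145, 0, 1)   [0·260 + 1·145 = 145]
  260 = 1·145 + 115   → row C = row A − 1·row B = (115, 1, −1)   [check: 1·260 − 1·145 = 115]
  145 = 1·115 + 30   → row D = row B − 1·row C = (30, −1, 2)   [check: −1·260 + 2·145 = 30]
  115 = 3·30 + 25   → row E = row C − 3·row D = (25, 4, −7)   [check: 4·260 − 7·145 = 25]
  30 = 1·25 + 5   → row F = row D − 1·row E = (5, −5, 9)   [check: −5·260 + 9·145 = 5]
  25 = 5·5 + 0   → remainder 0, stop. gcd = 5 (last nonzero row F).
So gcd(260, 145) = 5, with Bézout identity −5·260 + 9·145 = 5. Containment (⊇): the Bézout identity exhibits 5 as an element of (260, 145), giving (5) ⊆ (260, 145). Containment (⊆): since 5 | 260 and 5 | 145 (260 = 5·52, 145 = 5·29), every Z-linear combination of 260 and 145 is divisible by 5, so (260, 145) ⊆ (5). Therefore (260, 145) = (5), d = 5.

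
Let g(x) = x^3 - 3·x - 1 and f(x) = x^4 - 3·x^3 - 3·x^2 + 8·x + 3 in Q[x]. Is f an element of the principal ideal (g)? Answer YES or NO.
YES

In Q[x] the ideal (g) consists of all multiples of g, so f ∈ (g) iff g | f, i.e. iff the remainder of f on division by g is 0. Divide f by g (g is monic, so eliminate the leading term of the running remainder at each step):
  leading term x^4: subtract (x)·g(x) = x^4 - 3·x^2 - x, leaving -3·x^3 + 9·x + 3
  leading term -3·x^3: subtract (-3)·g(x) = -3·x^3 + 9·x + 3, leaving 0
The remainder is 0, so f(x) = g(x) · h(x) with h(x) = x - 3. Hence g | f, i.e. f ∈ (g).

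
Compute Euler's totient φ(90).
φ(90) = 24

φ is multiplicative, with φ(p^e) = p^e − p^(e−1). Factorise 90 = 2 · 3^2 · 5. Then
  φ(90) = (2 − 1) · (3^2 − 3^1) · (5 − 1) = 1 · 6 · 4 = 24.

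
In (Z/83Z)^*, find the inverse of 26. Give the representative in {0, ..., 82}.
Apply the extended Euclidean algorithm to (83, 26), tracking rows (r, s, t) with s·83 + t·26 = r. Each division r_prev = q·r_cur + r_new produces the new row as (previous row) − q·(current row):
  row A: (83, 1, 0)   [1·83 + 0·26 = 83]
  row B: (26, 0, 1)   [0·83 + 1·26 = 26]
  83 = 3·26 + 5   → row C = row A − 3·row B = (5, 1, −3)   [check: 1·83 − 3·26 = 5]
  26 = 5·5 + 1   → row D = row B − 5·row C = (1, −5, 16)   [check: −5·83 + 16·26 = 1]
  5 = 5·1 + 0   → remainder 0, stop. gcd = 1 (last nonzero row D).
The gcd is 1, so 26 is invertible mod 83. The last nonzero row gives −5·83 + 16·26 = 1, so t = 16. So 26^(−1) ≡ 16 (mod 83). Verify: 26 · 16 = 416 ≡ 1 (mod 83). ✓

Final answer: 26^(−1) ≡ 16 (mod 83)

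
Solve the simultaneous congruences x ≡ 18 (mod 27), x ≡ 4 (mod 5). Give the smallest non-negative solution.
The moduli 27, 5 are pairwise coprime, so by the CRT there is a unique solution mod 27·5 = 135.
Solve by successive substitution. Start with x ≡ 18 (mod 27).
  Combine with x ≡ 4 (mod 5): write x = 18 + 27·t and require 18 + 27·t ≡ 4 (mod 5), i.e. 27·t ≡ 4 − 18 ≡ 1 (mod 5). Since 27^(−1) ≡ 3 (mod 5) (27 ≡ 2 (mod 5)), t ≡ 3·1 ≡ 3 (mod 5). So x ≡ 18 + 27·3 = 99 (mod 135).
Unique solution in [0, 135): x = 99.

Final answer: x ≡ 99 (mod 135); the representative in [0, 135) is 99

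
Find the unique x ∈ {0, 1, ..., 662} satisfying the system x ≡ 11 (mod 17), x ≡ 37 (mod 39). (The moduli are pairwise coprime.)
x ≡ 232 (mod 663); the representative in [0, 663) is 232

The moduli 17, 39 are pairwise coprime, so by the CRT there is a unique solution mod 17·39 = 663.
Solve by successive substitution. Start with x ≡ 11 (mod 17).
  Combine with x ≡ 37 (mod 39): write x = 11 + 17·t and require 11 + 17·t ≡ 37 (mod 39), i.e. 17·t ≡ 37 − 11 ≡ 26 (mod 39). Since 17^(−1) ≡ 23 (mod 39), t ≡ 23·26 ≡ 13 (mod 39). So x ≡ 11 + 17·13 = 232 (mod 663).
Unique solution in [0, 663): x = 232.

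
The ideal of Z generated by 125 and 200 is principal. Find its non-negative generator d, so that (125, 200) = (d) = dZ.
(125, 200) = (25); d = 25

In the PID Z, (a, b) is generated by gcd(a, b). Compute gcd(200, 125) with the extended Euclidean algorithm, tracking rows (r, s, t) with s·200 + t·125 = r:
  row A: (200, 1, 0)   [1·200 + 0·125 = 200]
  row B: (125, 0, 1)   [0·200 + 1·125 = 125]
  200 = 1·125 + 75   → row C = row A − 1·row B = (75, 1, −1)   [check: 1·200 − 1·125 = 75]
  125 = 1·75 + 50   → row D = row B − 1·row C = (50, −1, 2)   [check: −1·200 + 2·125 = 50]
  75 = 1·50 + 25   → row E = row C − 1·row D = (25, 2, −3)   [check: 2·200 − 3·125 = 25]
  50 = 2·25 + 0   → remainder 0, stop. gcd = 25 (last nonzero row E).
So gcd(125, 200) = 25, with Bézout identity 2·200 − 3·125 = 25. Containment (⊇): the Bézout identity exhibits 25 as an element of (125, 200), giving (25) ⊆ (125, 200). Containment (⊆): since 25 | 125 and 25 | 200 (125 = 25·5, 200 = 25·8), every Z-linear combination of 125 and 200 is divisible by 25, so (125, 200) ⊆ (25). Therefore (125, 200) = (25), d = 25.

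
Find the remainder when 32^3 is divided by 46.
Use repeated squaring. Binary(3) = 11. Walk through the bits of the exponent 3 left-to-right: at each bit after the leading one, square the running value, then multiply by 32 if the bit is 1 (always reducing mod 46):
  bit 1 = 1 (leading): start with 32.
  bit 2 = 1: square 32^2 = 1024 ≡ 12; bit is 1, so multiply 12·32 = 384 ≡ 16 (mod 46).
Final value: 32^3 ≡ 16 (mod 46).

Final answer: 16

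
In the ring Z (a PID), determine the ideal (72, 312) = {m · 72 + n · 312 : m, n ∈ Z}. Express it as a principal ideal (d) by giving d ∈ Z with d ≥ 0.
(72, 312) = (24); d = 24

In the PID Z, (a, b) is generated by gcd(a, b). Compute gcd(312, 72) with the extended Euclidean algorithm, tracking rows (r, s, t) with s·312 + t·72 = r:
  row A: (312, 1, 0)   [1·312 + 0·72 = 312]
  row B: (72, 0, 1)   [0·312 + 1·72 = 72]
  312 = 4·72 + 24   → row C = row A − 4·row B = (24, 1, −4)   [check: 1·312 − 4·72 = 24]
  72 = 3·24 + 0   → remainder 0, stop. gcd = 24 (last nonzero row C).
So gcd(72, 312) = 24, with Bézout identity 1·312 − 4·72 = 24. Containment (⊇): the Bézout identity exhibits 24 as an element of (72, 312), giving (24) ⊆ (72, 312). Containment (⊆): since 24 | 72 and 24 | 312 (72 = 24·3, 312 = 24·13), every Z-linear combination of 72 and 312 is divisible by 24, so (72, 312) ⊆ (24). Therefore (72, 312) = (24), d = 24.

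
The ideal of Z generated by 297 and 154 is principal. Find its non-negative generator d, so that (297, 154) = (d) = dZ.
(297, 154) = (11); d = 11

In the PID Z, (a, b) is generated by gcd(a, b). Compute gcd(297, 154) with the extended Euclidean algorithm, tracking rows (r, s, t) with s·297 + t·154 = r:
  row A: (297, 1, 0)   [1·297 + 0·154 = 297]
  row B: (154, 0, 1)   [0·297 + 1·154 = 154]
  297 = 1·154 + 143   → row C = row A − 1·row B = (143, 1, −1)   [check: 1·297 − 1·154 = 143]
  154 = 1·143 + 11   → row D = row B − 1·row C = (11, −1, 2)   [check: −1·297 + 2·154 = 11]
  143 = 13·11 + 0   → remainder 0, stop. gcd = 11 (last nonzero row D).
So gcd(297, 154) = 11, with Bézout identity −1·297 + 2·154 = 11. Containment (⊇): the Bézout identity exhibits 11 as an element of (297, 154), giving (11) ⊆ (297, 154). Containment (⊆): since 11 | 297 and 11 | 154 (297 = 11·27, 154 = 11·14), every Z-linear combination of 297 and 154 is divisible by 11, so (297, 154) ⊆ (11). Therefore (297, 154) = (11), d = 11.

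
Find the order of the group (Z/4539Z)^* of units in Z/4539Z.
(Z/4539Z)^* consists of the classes a with gcd(a, 4539) = 1, so its order is φ(4539). φ is multiplicative, with φ(p^e) = p^e − p^(e−1). Factorise 4539 = 3 · 17 · 89. Then
  φ(4539) = (3 − 1) · (17 − 1) · (89 − 1) = 2 · 16 · 88 = 2816.
Thus |(Z/4539Z)^*| = 2816.

Final answer: |(Z/4539Z)^*| = 2816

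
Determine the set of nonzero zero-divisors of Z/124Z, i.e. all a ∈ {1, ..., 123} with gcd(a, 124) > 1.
nonzero zero-divisors of Z/124Z = {2, 4, 6, 8, 10, 12, 14, 16, 18, 20, 22, 24, 26, 28, 30, 31, 32, 34, 36, 38, 40, 42, 44, 46, 48, 50, 52, 54, 56, 58, 60, 62, 64, 66, 68, 70, 72, 74, 76, 78, 80, 82, 84, 86, 88, 90, 92, 93, 94, 96, 98, 100, 102, 104, 106, 108, 110, 112, 114, 116, 118, 120, 122}

An element a ∈ Z/124Z (with a ≠ 0) is a zero-divisor iff gcd(a, 124) > 1 (because a is a unit precisely when gcd(a, n) = 1, and in Z/nZ every nonzero, non-unit element is a zero-divisor). Scan a = 1, ..., 123 and keep those with gcd(a, 124) > 1:
  gcd(2, 124) = 2, gcd(4, 124) = 4, gcd(6, 124) = 2, gcd(8, 124) = 4, gcd(10, 124) = 2, gcd(12, 124) = 4, gcd(14, 124) = 2, gcd(16, 124) = 4, gcd(18, 124) = 2, gcd(20, 124) = 4, gcd(22, 124) = 2, gcd(24, 124) = 4, gcd(26, 124) = 2, gcd(28, 124) = 4, gcd(30, 124) = 2, gcd(31, 124) = 31, gcd(32, 124) = 4, gcd(34, 124) = 2, gcd(36, 124) = 4, gcd(38, 124) = 2, gcd(40, 124) = 4, gcd(42, 124) = 2, gcd(44, 124) = 4, gcd(46, 124) = 2, gcd(48, 124) = 4, gcd(50, 124) = 2, gcd(52, 124) = 4, gcd(54, 124) = 2, gcd(56, 124) = 4, gcd(58, 124) = 2, gcd(60, 124) = 4, gcd(62, 124) = 62, gcd(64, 124) = 4, gcd(66, 124) = 2, gcd(68, 124) = 4, gcd(70, 124) = 2, gcd(72, 124) = 4, gcd(74, 124) = 2, gcd(76, 124) = 4, gcd(78, 124) = 2, gcd(80, 124) = 4, gcd(82, 124) = 2, gcd(84, 124) = 4, gcd(86, 124) = 2, gcd(88, 124) = 4, gcd(90, 124) = 2, gcd(92, 124) = 4, gcd(93, 124) = 31, gcd(94, 124) = 2, gcd(96, 124) = 4, gcd(98, 124) = 2, gcd(100, 124) = 4, gcd(102, 124) = 2, gcd(104, 124) = 4, gcd(106, 124) = 2, gcd(108, 124) = 4, gcd(110, 124) = 2, gcd(112, 124) = 4, gcd(114, 124) = 2, gcd(116, 124) = 4, gcd(118, 124) = 2, gcd(120, 124) = 4, gcd(122, 124) = 2.
All other a ∈ {1, ..., 123} have gcd(a, 124) = 1 and are units. So the nonzero zero-divisors are exactly the 63 values of a appearing in this scan.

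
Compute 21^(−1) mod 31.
21^(−1) ≡ 3 (mod 31)

Apply the extended Euclidean algorithm to (31, 21), tracking rows (r, s, t) with s·31 + t·21 = r. Each division r_prev = q·r_cur + r_new produces the new row as (previous row) − q·(current row):
  row A: (31, 1, 0)   [1·31 + 0·21 = 31]
  row B: (21, 0, 1)   [0·31 + 1·21 = 21]
  31 = 1·21 + 10   → row C = row A − 1·row B = (10, 1, −1)   [check: 1·31 − 1·21 = 10]
  21 = 2·10 + 1   → row D = row B − 2·row C = (1, −2, 3)   [check: −2·31 + 3·21 = 1]
  10 = 10·1 + 0   → remainder 0, stop. gcd = 1 (last nonzero row D).
The gcd is 1, so 21 is invertible mod 31. The last nonzero row gives −2·31 + 3·21 = 1, so t = 3. So 21^(−1) ≡ 3 (mod 31). Verify: 21 · 3 = 63 ≡ 1 (mod 31). ✓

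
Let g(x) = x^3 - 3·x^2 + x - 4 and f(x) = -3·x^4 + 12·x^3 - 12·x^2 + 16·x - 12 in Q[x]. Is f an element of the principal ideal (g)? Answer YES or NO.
NO

In Q[x] the ideal (g) consists of all multiples of g, so f ∈ (g) iff g | f, i.e. iff the remainder of f on division by g is 0. Divide f by g (g is monic, so eliminate the leading term of the running remainder at each step):
  leading term -3·x^4: subtract (-3·x)·g(x) = -3·x^4 + 9·x^3 - 3·x^2 + 12·x, leaving 3·x^3 - 9·x^2 + 4·x - 12
  leading term 3·x^3: subtract (3)·g(x) = 3·x^3 - 9·x^2 + 3·x - 12, leaving x
The remainder r(x) = x ≠ 0 (and deg r < deg g), so g ∤ f, i.e. f ∉ (g).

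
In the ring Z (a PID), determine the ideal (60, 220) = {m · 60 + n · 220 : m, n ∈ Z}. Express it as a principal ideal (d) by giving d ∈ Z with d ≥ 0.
In the PID Z, (a, b) is generated by gcd(a, b). Compute gcd(220, 60) with the extended Euclidean algorithm, tracking rows (r, s, t) with s·220 + t·60 = r:
  row A: (220, 1, 0)   [1·220 + 0·60 = 220]
  row B: (60, 0, 1)   [0·220 + 1·60 = 60]
  220 = 3·60 + 40   → row C = row A − 3·row B = (40, 1, −3)   [check: 1·220 − 3·60 = 40]
  60 = 1·40 + 20   → row D = row B − 1·row C = (20, −1, 4)   [check: −1·220 + 4·60 = 20]
  40 = 2·20 + 0   → remainder 0, stop. gcd = 20 (last nonzero row D).
So gcd(60, 220) = 20, with Bézout identity −1·220 + 4·60 = 20. Containment (⊇): the Bézout identity exhibits 20 as an element of (60, 220), giving (20) ⊆ (60, 220). Containment (⊆): since 20 | 60 and 20 | 220 (60 = 20·3, 220 = 20·11), every Z-linear combination of 60 and 220 is divisible by 20, so (60, 220) ⊆ (20). Therefore (60, 220) = (20), d = 20.

Final answer: (60, 220) = (20); d = 20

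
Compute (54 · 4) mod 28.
Reduce the factors first: 54 ≡ 26 (mod 28), so 54 · 4 ≡ 26 · 4 (mod 28). 26 · 4 = 104. Dividing by 28: 104 = 3·28 + 20. So (54 · 4) mod 28 = 20.

Final answer: 20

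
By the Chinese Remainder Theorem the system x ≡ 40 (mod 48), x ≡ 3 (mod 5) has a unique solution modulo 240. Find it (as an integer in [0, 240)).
x ≡ 88 (mod 240); the representative in [0, 240) is 88

The moduli 48, 5 are pairwise coprime, so by the CRT there is a unique solution mod 48·5 = 240.
Solve by successive substitution. Start with x ≡ 40 (mod 48).
  Combine with x ≡ 3 (mod 5): write x = 40 + 48·t and require 40 + 48·t ≡ 3 (mod 5), i.e. 48·t ≡ 3 − 40 ≡ 3 (mod 5). Since 48^(−1) ≡ 2 (mod 5) (48 ≡ 3 (mod 5)), t ≡ 2·3 ≡ 1 (mod 5). So x ≡ 40 + 48·1 = 88 (mod 240).
Unique solution in [0, 240): x = 88.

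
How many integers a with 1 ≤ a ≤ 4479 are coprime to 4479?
The number of a ∈ {1, ..., 4479} with gcd(a, 4479) = 1 is by definition Euler's totient φ(4479). φ is multiplicative, with φ(p^e) = p^e − p^(e−1). Factorise 4479 = 3 · 1493. Then
  φ(4479) = (3 − 1) · (1493 − 1) = 2 · 1492 = 2984.
So there are 2984 such integers.

Final answer: 2984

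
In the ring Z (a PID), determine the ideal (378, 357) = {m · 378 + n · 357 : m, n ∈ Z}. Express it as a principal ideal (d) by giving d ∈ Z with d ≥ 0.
In the PID Z, (a, b) is generated by gcd(a, b). Compute gcd(378, 357) with the extended Euclidean algorithm, tracking rows (r, s, t) with s·378 + t·357 = r:
  row A: (378, 1, 0)   [1·378 + 0·357 = 378]
  row B: (357, 0, 1)   [0·378 + 1·357 = 357]
  378 = 1·357 + 21   → row C = row A − 1·row B = (21, 1, −1)   [check: 1·378 − 1·357 = 21]
  357 = 17·21 + 0   → remainder 0, stop. gcd = 21 (last nonzero row C).
So gcd(378, 357) = 21, with Bézout identity 1·378 − 1·357 = 21. Containment (⊇): the Bézout identity exhibits 21 as an element of (378, 357), giving (21) ⊆ (378, 357). Containment (⊆): since 21 | 378 and 21 | 357 (378 = 21·18, 357 = 21·17), every Z-linear combination of 378 and 357 is divisible by 21, so (378, 357) ⊆ (21). Therefore (378, 357) = (21), d = 21.

Final answer: (378, 357) = (21); d = 21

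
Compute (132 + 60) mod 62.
Reduce the summands first: 132 ≡ 8 (mod 62), so 132 + 60 ≡ 8 + 60 (mod 62). 8 + 60 = 68; 68 = 1·62 + 6, so (132 + 60) mod 62 = 6.

Final answer: 6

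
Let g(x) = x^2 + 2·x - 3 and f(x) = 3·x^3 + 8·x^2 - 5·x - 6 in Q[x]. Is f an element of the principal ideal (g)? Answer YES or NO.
In Q[x] the ideal (g) consists of all multiples of g, so f ∈ (g) iff g | f, i.e. iff the remainder of f on division by g is 0. Divide f by g (g is monic, so eliminate the leading term of the running remainder at each step):
  leading term 3·x^3: subtract (3·x)·g(x) = 3·x^3 + 6·x^2 - 9·x, leaving 2·x^2 + 4·x - 6
  leading term 2·x^2: subtract (2)·g(x) = 2·x^2 + 4·x - 6, leaving 0
The remainder is 0, so f(x) = g(x) · h(x) with h(x) = 3·x + 2. Hence g | f, i.e. f ∈ (g).

Final answer: YES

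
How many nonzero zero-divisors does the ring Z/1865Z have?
Z/1865Z has 376 nonzero zero-divisors

In Z/1865Z each nonzero element is either a unit (gcd with 1865 is 1) or a zero-divisor (gcd > 1). The number of units is φ(1865): factorise 1865 = 5 · 373, so φ(1865) = (5 − 1) · (373 − 1) = 4 · 372 = 1488. The nonzero elements number 1865 − 1 = 1864. Hence the nonzero zero-divisors number 1864 − 1488 = 376.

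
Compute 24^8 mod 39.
9

Use repeated squaring. Binary(8) = 1000. Walk through the bits of the exponent 8 left-to-right: at each bit after the leading one, square the running value, then multiply by 24 if the bit is 1 (always reducing mod 39):
  bit 1 = 1 (leading): start with 24.
  bit 2 = 0: square 24^2 = 576 ≡ 30 (mod 39).
  bit 3 = 0: square 30^2 = 900 ≡ 3 (mod 39).
  bit 4 = 0: square 3^2 = 9 (mod 39).
Final value: 24^8 ≡ 9 (mod 39).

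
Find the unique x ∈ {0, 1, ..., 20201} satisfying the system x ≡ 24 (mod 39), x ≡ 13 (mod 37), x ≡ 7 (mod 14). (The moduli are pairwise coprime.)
x ≡ 12075 (mod 20202); the representative in [0, 20202) is 12075

The moduli 39, 37, 14 are pairwise coprime, so by the CRT there is a unique solution mod 39·37·14 = 20202.
Solve by successive substitution. Start with x ≡ 24 (mod 39).
  Combine with x ≡ 13 (mod 37): write x = 24 + 39·t and require 24 + 39·t ≡ 13 (mod 37), i.e. 39·t ≡ 13 − 24 ≡ 26 (mod 37). Since 39^(−1) ≡ 19 (mod 37) (39 ≡ 2 (mod 37)), t ≡ 19·26 ≡ 13 (mod 37). So x ≡ 24 + 39·13 = 531 (mod 1443).
  Combine with x ≡ 7 (mod 14): write x = 531 + 1443·t and require 531 + 1443·t ≡ 7 (mod 14), i.e. 1443·t ≡ 7 − 531 ≡ 8 (mod 14). Since 1443^(−1) ≡ 1 (mod 14) (1443 ≡ 1 (mod 14)), t ≡ 1·8 ≡ 8 (mod 14). So x ≡ 531 + 1443·8 = 12075 (mod 20202).
Unique solution in [0, 20202): x = 12075.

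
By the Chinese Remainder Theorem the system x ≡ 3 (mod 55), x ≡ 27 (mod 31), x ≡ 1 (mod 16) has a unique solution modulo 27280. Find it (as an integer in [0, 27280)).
The moduli 55, 31, 16 are pairwise coprime, so by the CRT there is a unique solution mod 55·31·16 = 27280.
Solve by successive substitution. Start with x ≡ 3 (mod 55).
  Combine with x ≡ 27 (mod 31): write x = 3 + 55·t and require 3 + 55·t ≡ 27 (mod 31), i.e. 55·t ≡ 27 − 3 ≡ 24 (mod 31). Since 55^(−1) ≡ 22 (mod 31) (55 ≡ 24 (mod 31)), t ≡ 22·24 ≡ 1 (mod 31). So x ≡ 3 + 55·1 = 58 (mod 1705).
  Combine with x ≡ 1 (mod 16): write x = 58 + 1705·t and require 58 + 1705·t ≡ 1 (mod 16), i.e. 1705·t ≡ 1 − 58 ≡ 7 (mod 16). Since 1705^(−1) ≡ 9 (mod 16) (1705 ≡ 9 (mod 16)), t ≡ 9·7 ≡ 15 (mod 16). So x ≡ 58 + 1705·15 = 25633 (mod 27280).
Unique solution in [0, 27280): x = 25633.

Final answer: x ≡ 25633 (mod 27280); the representative in [0, 27280) is 25633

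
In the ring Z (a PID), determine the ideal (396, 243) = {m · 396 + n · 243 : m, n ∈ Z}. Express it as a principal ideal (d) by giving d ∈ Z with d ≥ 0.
In the PID Z, (a, b) is generated by gcd(a, b). Compute gcd(396, 243) with the extended Euclidean algorithm, tracking rows (r, s, t) with s·396 + t·243 = r:
  row A: (396, 1, 0)   [1·396 + 0·243 = 396]
  row B: (243, 0, 1)   [0·396 + 1·243 = 243]
  396 = 1·243 + 153   → row C = row A − 1·row B = (153, 1, −1)   [check: 1·396 − 1·243 = 153]
  243 = 1·153 + 90   → row D = row B − 1·row C = (90, −1, 2)   [check: −1·396 + 2·243 = 90]
  153 = 1·90 + 63   → row E = row C − 1·row D = (63, 2, −3)   [check: 2·396 − 3·243 = 63]
  90 = 1·63 + 27   → row F = row D − 1·row E = (27, −3, 5)   [check: −3·396 + 5·243 = 27]
  63 = 2·27 + 9   → row G = row E − 2·row F = (9, 8, −13)   [check: 8·396 − 13·243 = 9]
  27 = 3·9 + 0   → remainder 0, stop. gcd = 9 (last nonzero row G).
So gcd(396, 243) = 9, with Bézout identity 8·396 − 13·243 = 9. Containment (⊇): the Bézout identity exhibits 9 as an element of (396, 243), giving (9) ⊆ (396, 243). Containment (⊆): since 9 | 396 and 9 | 243 (396 = 9·44, 243 = 9·27), every Z-linear combination of 396 and 243 is divisible by 9, so (396, 243) ⊆ (9). Therefore (396, 243) = (9), d = 9.

Final answer: (396, 243) = (9); d = 9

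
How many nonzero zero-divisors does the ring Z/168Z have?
Z/168Z has 119 nonzero zero-divisors

In Z/168Z each nonzero element is either a unit (gcd with 168 is 1) or a zero-divisor (gcd > 1). The number of units is φ(168): factorise 168 = 2^3 · 3 · 7, so φ(168) = (2^3 − 2^2) · (3 − 1) · (7 − 1) = 4 · 2 · 6 = 48. The nonzero elements number 168 − 1 = 167. Hence the nonzero zero-divisors number 167 − 48 = 119.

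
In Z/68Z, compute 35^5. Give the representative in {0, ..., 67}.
Use repeated squaring. Binary(5) = 101. Walk through the bits of the exponent 5 left-to-right: at each bit after the leading one, square the running value, then multiply by 35 if the bit is 1 (always reducing mod 68):
  bit 1 = 1 (leading): start with 35.
  bit 2 = 0: square 35^2 = 1225 ≡ 1 (mod 68).
  bit 3 = 1: square 1^2 = 1; bit is 1, so multiply 1·35 = 35 (mod 68).
Final value: 35^5 ≡ 35 (mod 68).

Final answer: 35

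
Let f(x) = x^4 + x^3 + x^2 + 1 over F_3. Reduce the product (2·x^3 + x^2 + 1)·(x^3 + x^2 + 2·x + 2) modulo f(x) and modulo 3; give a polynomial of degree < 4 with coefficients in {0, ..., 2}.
Multiply as integer polynomials: a · b = 2·x^6 + 3·x^5 + 5·x^4 + 7·x^3 + 3·x^2 + 2·x + 2. Reducing coefficients mod 3: a · b ≡ 2·x^6 + 2·x^4 + x^3 + 2·x + 2. Now divide by f(x) = x^4 + x^3 + x^2 + 1 in F_3[x], eliminating the leading term at each step:
  leading term 2·x^6: subtract (2·x^2)·f(x) = 2·x^6 + 2·x^5 + 2·x^4 + 2·x^2, leaving x^5 + x^3 + x^2 + 2·x + 2 (coefficients mod 3)
  leading term x^5: subtract (x)·f(x) = x^5 + x^4 + x^3 + x, leaving 2·x^4 + x^2 + x + 2 (coefficients mod 3)
  leading term 2·x^4: subtract (2)·f(x) = 2·x^4 + 2·x^3 + 2·x^2 + 2, leaving x^3 + 2·x^2 + x (coefficients mod 3)
The degree is now < 4, so this is the remainder. Hence a · b ≡ x^3 + 2·x^2 + x in F_3[x]/(f).

Final answer: a · b ≡ x^3 + 2·x^2 + x (mod f(x))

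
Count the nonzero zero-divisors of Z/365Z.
In Z/365Z each nonzero element is either a unit (gcd with 365 is 1) or a zero-divisor (gcd > 1). The number of units is φ(365): factorise 365 = 5 · 73, so φ(365) = (5 − 1) · (73 − 1) = 4 · 72 = 288. The nonzero elements number 365 − 1 = 364. Hence the nonzero zero-divisors number 364 − 288 = 76.

Final answer: Z/365Z has 76 nonzero zero-divisors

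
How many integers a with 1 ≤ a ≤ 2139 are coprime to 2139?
1320

The number of a ∈ {1, ..., 2139} with gcd(a, 2139) = 1 is by definition Euler's totient φ(2139). φ is multiplicative, with φ(p^e) = p^e − p^(e−1). Factorise 2139 = 3 · 23 · 31. Then
  φ(2139) = (3 − 1) · (23 − 1) · (31 − 1) = 2 · 22 · 30 = 1320.
So there are 1320 such integers.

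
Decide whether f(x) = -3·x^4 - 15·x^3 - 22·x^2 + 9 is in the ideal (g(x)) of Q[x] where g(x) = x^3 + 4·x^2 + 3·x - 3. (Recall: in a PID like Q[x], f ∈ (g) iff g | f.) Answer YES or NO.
In Q[x] the ideal (g) consists of all multiples of g, so f ∈ (g) iff g | f, i.e. iff the remainder of f on division by g is 0. Divide f by g (g is monic, so eliminate the leading term of the running remainder at each step):
  leading term -3·x^4: subtract (-3·x)·g(x) = -3·x^4 - 12·x^3 - 9·x^2 + 9·x, leaving -3·x^3 - 13·x^2 - 9·x + 9
  leading term -3·x^3: subtract (-3)·g(x) = -3·x^3 - 12·x^2 - 9·x + 9, leaving -x^2
The remainder r(x) = -x^2 ≠ 0 (and deg r < deg g), so g ∤ f, i.e. f ∉ (g).

Final answer: NO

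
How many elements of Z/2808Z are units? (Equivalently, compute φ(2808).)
An element a ∈ Z/2808Z is a unit iff gcd(a, 2808) = 1, so the number of units is φ(2808). φ is multiplicative, with φ(p^e) = p^e − p^(e−1). Factorise 2808 = 2^3 · 3^3 · 13. Then
  φ(2808) = (2^3 − 2^2) · (3^3 − 3^2) · (13 − 1) = 4 · 18 · 12 = 864.

Final answer: Z/2808Z has φ(2808) = 864 units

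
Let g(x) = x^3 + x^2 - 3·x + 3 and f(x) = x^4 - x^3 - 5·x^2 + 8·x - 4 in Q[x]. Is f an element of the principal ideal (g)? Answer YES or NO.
NO

In Q[x] the ideal (g) consists of all multiples of g, so f ∈ (g) iff g | f, i.e. iff the remainder of f on division by g is 0. Divide f by g (g is monic, so eliminate the leading term of the running remainder at each step):
  leading term x^4: subtract (x)·g(x) = x^4 + x^3 - 3·x^2 + 3·x, leaving -2·x^3 - 2·x^2 + 5·x - 4
  leading term -2·x^3: subtract (-2)·g(x) = -2·x^3 - 2·x^2 + 6·x - 6, leaving 2 - x
The remainder r(x) = 2 - x ≠ 0 (and deg r < deg g), so g ∤ f, i.e. f ∉ (g).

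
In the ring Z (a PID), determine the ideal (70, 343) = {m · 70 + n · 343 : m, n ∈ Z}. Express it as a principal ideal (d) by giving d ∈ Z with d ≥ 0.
(70, 343) = (7); d = 7

In the PID Z, (a, b) is generated by gcd(a, b). Compute gcd(343, 70) with the extended Euclidean algorithm, tracking rows (r, s, t) with s·343 + t·70 = r:
  row A: (343, 1, 0)   [1·343 + 0·70 = 343]
  row B: (70, 0, 1)   [0·343 + 1·70 = 70]
  343 = 4·70 + 63   → row C = row A − 4·row B = (63, 1, −4)   [check: 1·343 − 4·70 = 63]
  70 = 1·63 + 7   → row D = row B − 1·row C = (7, −1, 5)   [check: −1·343 + 5·70 = 7]
  63 = 9·7 + 0   → remainder 0, stop. gcd = 7 (last nonzero row D).
So gcd(70, 343) = 7, with Bézout identity −1·343 + 5·70 = 7. Containment (⊇): the Bézout identity exhibits 7 as an element of (70, 343), giving (7) ⊆ (70, 343). Containment (⊆): since 7 | 70 and 7 | 343 (70 = 7·10, 343 = 7·49), every Z-linear combination of 70 and 343 is divisible by 7, so (70, 343) ⊆ (7). Therefore (70, 343) = (7), d = 7.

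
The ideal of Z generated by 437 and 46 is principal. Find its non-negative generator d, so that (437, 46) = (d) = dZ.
In the PID Z, (a, b) is generated by gcd(a, b). Compute gcd(437, 46) with the extended Euclidean algorithm, tracking rows (r, s, t) with s·437 + t·46 = r:
  row A: (437, 1, 0)   [1·437 + 0·46 = 437]
  row B: (46, 0, 1)   [0·437 + 1·46 = 46]
  437 = 9·46 + 23   → row C = row A − 9·row B = (23, 1, −9)   [check: 1·437 − 9·46 = 23]
  46 = 2·23 + 0   → remainder 0, stop. gcd = 23 (last nonzero row C).
So gcd(437, 46) = 23, with Bézout identity 1·437 − 9·46 = 23. Containment (⊇): the Bézout identity exhibits 23 as an element of (437, 46), giving (23) ⊆ (437, 46). Containment (⊆): since 23 | 437 and 23 | 46 (437 = 23·19, 46 = 23·2), every Z-linear combination of 437 and 46 is divisible by 23, so (437, 46) ⊆ (23). Therefore (437, 46) = (23), d = 23.

Final answer: (437, 46) = (23); d = 23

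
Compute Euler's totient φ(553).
φ is multiplicative, with φ(p^e) = p^e − p^(e−1). Factorise 553 = 7 · 79. Then
  φ(553) = (7 − 1) · (79 − 1) = 6 · 78 = 468.

Final answer: φ(553) = 468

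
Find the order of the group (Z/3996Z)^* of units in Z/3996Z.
(Z/3996Z)^* consists of the classes a with gcd(a, 3996) = 1, so its order is φ(3996). φ is multiplicative, with φ(p^e) = p^e − p^(e−1). Factorise 3996 = 2^2 · 3^3 · 37. Then
  φ(3996) = (2^2 − 2^1) · (3^3 − 3^2) · (37 − 1) = 2 · 18 · 36 = 1296.
Thus |(Z/3996Z)^*| = 1296.

Final answer: |(Z/3996Z)^*| = 1296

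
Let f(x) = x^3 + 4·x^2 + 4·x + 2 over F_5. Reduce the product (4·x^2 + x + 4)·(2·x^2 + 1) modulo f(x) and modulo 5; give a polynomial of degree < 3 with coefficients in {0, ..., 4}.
a · b ≡ 4 (mod f(x))

Multiply as integer polynomials: a · b = 8·x^4 + 2·x^3 + 12·x^2 + x + 4. Reducing coefficients mod 5: a · b ≡ 3·x^4 + 2·x^3 + 2·x^2 + x + 4. Now divide by f(x) = x^3 + 4·x^2 + 4·x + 2 in F_5[x], eliminating the leading term at each step:
  leading term 3·x^4: subtract (3·x)·f(x) = 3·x^4 + 2·x^3 + 2·x^2 + x, leaving 4 (coefficients mod 5)
The degree is now < 3, so this is the remainder. Hence a · b ≡ 4 in F_5[x]/(f).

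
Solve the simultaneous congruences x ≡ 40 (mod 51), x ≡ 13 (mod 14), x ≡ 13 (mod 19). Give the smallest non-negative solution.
The moduli 51, 14, 19 are pairwise coprime, so by the CRT there is a unique solution mod 51·14·19 = 13566.
Solve by successive substitution. Start with x ≡ 40 (mod 51).
  Combine with x ≡ 13 (mod 14): write x = 40 + 51·t and require 40 + 51·t ≡ 13 (mod 14), i.e. 51·t ≡ 13 − 40 ≡ 1 (mod 14). Since 51^(−1) ≡ 11 (mod 14) (51 ≡ 9 (mod 14)), t ≡ 11·1 ≡ 11 (mod 14). So x ≡ 40 + 51·11 = 601 (mod 714).
  Combine with x ≡ 13 (mod 19): write x = 601 + 714·t and require 601 + 714·t ≡ 13 (mod 19), i.e. 714·t ≡ 13 − 601 ≡ 1 (mod 19). Since 714^(−1) ≡ 7 (mod 19) (714 ≡ 11 (mod 19)), t ≡ 7·1 ≡ 7 (mod 19). So x ≡ 601 + 714·7 = 5599 (mod 13566).
Unique solution in [0, 13566): x = 5599.

Final answer: x ≡ 5599 (mod 13566); the representative in [0, 13566) is 5599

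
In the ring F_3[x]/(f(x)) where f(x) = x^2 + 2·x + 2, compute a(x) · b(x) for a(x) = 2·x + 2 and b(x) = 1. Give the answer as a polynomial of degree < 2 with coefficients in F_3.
a · b ≡ 2·x + 2 (mod f(x))

Multiply as integer polynomials: a · b = 2·x + 2. Reducing coefficients mod 3: a · b ≡ 2·x + 2. This already has degree < 2, so no reduction by f is needed. Hence a · b ≡ 2·x + 2 in F_3[x]/(f).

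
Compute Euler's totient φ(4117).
φ(4117) = 3916

φ is multiplicative, with φ(p^e) = p^e − p^(e−1). Factorise 4117 = 23 · 179. Then
  φ(4117) = (23 − 1) · (179 − 1) = 22 · 178 = 3916.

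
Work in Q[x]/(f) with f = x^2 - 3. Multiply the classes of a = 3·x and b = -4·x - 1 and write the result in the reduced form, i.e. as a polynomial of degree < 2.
First multiply in Q[x] without reducing: a · b = -12·x^2 - 3·x. Now divide by f(x) = x^2 - 3, eliminating the leading term at each step:
  leading term -12·x^2: subtract (-12)·f(x) = 36 - 12·x^2, leaving -3·x - 36
The degree is now < 2, so this is the remainder. Hence a · b ≡ -3·x - 36 in Q[x]/(f).

Final answer: a · b ≡ -3·x - 36 (mod f(x))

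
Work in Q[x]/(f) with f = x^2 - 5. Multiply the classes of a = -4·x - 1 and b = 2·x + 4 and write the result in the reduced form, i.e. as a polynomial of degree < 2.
First multiply in Q[x] without reducing: a · b = -8·x^2 - 18·x - 4. Now divide by f(x) = x^2 - 5, eliminating the leading term at each step:
  leading term -8·x^2: subtract (-8)·f(x) = 40 - 8·x^2, leaving -18·x - 44
The degree is now < 2, so this is the remainder. Hence a · b ≡ -18·x - 44 in Q[x]/(f).

Final answer: a · b ≡ -18·x - 44 (mod f(x))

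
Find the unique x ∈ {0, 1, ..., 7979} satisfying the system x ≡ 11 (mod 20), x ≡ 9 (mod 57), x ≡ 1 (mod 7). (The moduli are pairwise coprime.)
The moduli 20, 57, 7 are pairwise coprime, so by the CRT there is a unique solution mod 20·57·7 = 7980.
Solve by successive substitution. Start with x ≡ 11 (mod 20).
  Combine with x ≡ 9 (mod 57): write x = 11 + 20·t and require 11 + 20·t ≡ 9 (mod 57), i.e. 20·t ≡ 9 − 11 ≡ 55 (mod 57). Since 20^(−1) ≡ 20 (mod 57), t ≡ 20·55 ≡ 17 (mod 57). So x ≡ 11 + 20·17 = 351 (mod 1140).
  Combine with x ≡ 1 (mod 7): write x = 351 + 1140·t and require 351 + 1140·t ≡ 1 (mod 7), i.e. 1140·t ≡ 1 − 351 ≡ 0 (mod 7). Since 1140^(−1) ≡ 6 (mod 7) (1140 ≡ 6 (mod 7)), t ≡ 6·0 ≡ 0 (mod 7). So x ≡ 351 + 1140·0 = 351 (mod 7980).
Unique solution in [0, 7980): x = 351.

Final answer: x ≡ 351 (mod 7980); the representative in [0, 7980) is 351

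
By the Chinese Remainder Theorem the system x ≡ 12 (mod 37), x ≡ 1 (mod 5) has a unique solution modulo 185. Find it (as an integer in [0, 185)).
x ≡ 86 (mod 185); the representative in [0, 185) is 86

The moduli 37, 5 are pairwise coprime, so by the CRT there is a unique solution mod 37·5 = 185.
Solve by successive substitution. Start with x ≡ 12 (mod 37).
  Combine with x ≡ 1 (mod 5): write x = 12 + 37·t and require 12 + 37·t ≡ 1 (mod 5), i.e. 37·t ≡ 1 − 12 ≡ 4 (mod 5). Since 37^(−1) ≡ 3 (mod 5) (37 ≡ 2 (mod 5)), t ≡ 3·4 ≡ 2 (mod 5). So x ≡ 12 + 37·2 = 86 (mod 185).
Unique solution in [0, 185): x = 86.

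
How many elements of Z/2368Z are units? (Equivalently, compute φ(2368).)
Z/2368Z has φ(2368) = 1152 units

An element a ∈ Z/2368Z is a unit iff gcd(a, 2368) = 1, so the number of units is φ(2368). φ is multiplicative, with φ(p^e) = p^e − p^(e−1). Factorise 2368 = 2^6 · 37. Then
  φ(2368) = (2^6 − 2^5) · (37 − 1) = 32 · 36 = 1152.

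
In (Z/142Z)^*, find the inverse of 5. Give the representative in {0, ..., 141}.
Apply the extended Euclidean algorithm to (142, 5), tracking rows (r, s, t) with s·142 + t·5 = r. Each division r_prev = q·r_cur + r_new produces the new row as (previous row) − q·(current row):
  row A: (142, 1, 0)   [1·142 + 0·5 = 142]
  row B: (5, 0, 1)   [0·142 + 1·5 = 5]
  142 = 28·5 + 2   → row C = row A − 28·row B = (2, 1, −28)   [check: 1·142 − 28·5 = 2]
  5 = 2·2 + 1   → row D = row B − 2·row C = (1, −2, 57)   [check: −2·142 + 57·5 = 1]
  2 = 2·1 + 0   → remainder 0, stop. gcd = 1 (last nonzero row D).
The gcd is 1, so 5 is invertible mod 142. The last nonzero row gives −2·142 + 57·5 = 1, so t = 57. So 5^(−1) ≡ 57 (mod 142). Verify: 5 · 57 = 285 ≡ 1 (mod 142). ✓

Final answer: 5^(−1) ≡ 57 (mod 142)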